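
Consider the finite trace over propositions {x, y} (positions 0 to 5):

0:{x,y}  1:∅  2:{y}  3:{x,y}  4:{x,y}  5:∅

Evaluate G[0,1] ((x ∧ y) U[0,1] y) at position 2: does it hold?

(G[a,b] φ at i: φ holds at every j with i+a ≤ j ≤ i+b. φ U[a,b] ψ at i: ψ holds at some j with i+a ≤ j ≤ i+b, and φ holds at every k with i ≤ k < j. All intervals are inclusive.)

True

Check ((x ∧ y) U[0,1] y) at every j in [2,3]:
  j=2: holds
  j=3: holds
All positions satisfy it → formula holds.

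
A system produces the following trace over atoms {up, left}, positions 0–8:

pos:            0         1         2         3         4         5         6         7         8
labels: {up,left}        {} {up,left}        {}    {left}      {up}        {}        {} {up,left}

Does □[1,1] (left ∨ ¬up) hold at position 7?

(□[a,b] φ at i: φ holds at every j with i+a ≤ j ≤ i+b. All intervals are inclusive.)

Yes

Check (left ∨ ¬up) at every j in [8,8]:
  j=8: true
All positions satisfy it → formula holds.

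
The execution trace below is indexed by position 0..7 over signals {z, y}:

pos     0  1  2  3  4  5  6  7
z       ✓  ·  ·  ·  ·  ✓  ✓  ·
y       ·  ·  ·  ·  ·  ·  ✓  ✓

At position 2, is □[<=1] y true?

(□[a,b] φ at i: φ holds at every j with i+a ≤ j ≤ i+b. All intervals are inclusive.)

False

Check y at every j in [2,3]:
  j=2: false
  j=3: false
Fails at j=2 → formula fails.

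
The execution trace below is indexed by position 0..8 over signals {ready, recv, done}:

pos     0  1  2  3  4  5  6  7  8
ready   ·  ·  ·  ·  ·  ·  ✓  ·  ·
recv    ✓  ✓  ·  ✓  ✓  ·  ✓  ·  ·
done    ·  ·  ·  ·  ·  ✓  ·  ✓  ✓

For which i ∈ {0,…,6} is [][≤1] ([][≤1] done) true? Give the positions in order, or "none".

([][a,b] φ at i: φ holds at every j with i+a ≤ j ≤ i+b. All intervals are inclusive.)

none

Evaluate at each i in [0,6]:
  i=0: ✗ (fails at j=0)
  i=1: ✗ (fails at j=1)
  i=2: ✗ (fails at j=2)
  i=3: ✗ (fails at j=3)
  i=4: ✗ (fails at j=4)
  i=5: ✗ (fails at j=5)
  i=6: ✗ (fails at j=6)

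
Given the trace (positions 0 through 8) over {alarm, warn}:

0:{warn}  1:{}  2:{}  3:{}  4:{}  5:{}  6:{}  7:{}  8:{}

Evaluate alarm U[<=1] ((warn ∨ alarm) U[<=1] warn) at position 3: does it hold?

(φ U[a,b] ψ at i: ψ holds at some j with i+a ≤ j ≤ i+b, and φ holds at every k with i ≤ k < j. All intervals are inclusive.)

Need some j in [3,4] with ((warn ∨ alarm) U[<=1] warn), and alarm at every k in [3,j-1].
  j=3: ((warn ∨ alarm) U[<=1] warn) — fails.
  j=4: ((warn ∨ alarm) U[<=1] warn) — fails.
No j in the window works → until fails.

No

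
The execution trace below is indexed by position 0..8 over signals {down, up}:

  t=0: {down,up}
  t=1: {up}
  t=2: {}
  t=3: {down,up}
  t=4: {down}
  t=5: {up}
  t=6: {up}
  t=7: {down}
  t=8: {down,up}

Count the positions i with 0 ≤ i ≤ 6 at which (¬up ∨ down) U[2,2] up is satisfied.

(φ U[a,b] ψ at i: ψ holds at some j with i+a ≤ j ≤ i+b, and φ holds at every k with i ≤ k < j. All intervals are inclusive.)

1

Evaluate at each i in [0,6]:
  i=0: ✗ (no rhs in [2,2])
  i=1: ✗ (lhs fails at k=1 before rhs at j=3)
  i=2: ✗ (no rhs in [4,4])
  i=3: ✓ (rhs at j=5; lhs holds on [3,4])
  i=4: ✗ (lhs fails at k=5 before rhs at j=6)
  i=5: ✗ (no rhs in [7,7])
  i=6: ✗ (lhs fails at k=6 before rhs at j=8)
Positions where it holds: {3} → 1.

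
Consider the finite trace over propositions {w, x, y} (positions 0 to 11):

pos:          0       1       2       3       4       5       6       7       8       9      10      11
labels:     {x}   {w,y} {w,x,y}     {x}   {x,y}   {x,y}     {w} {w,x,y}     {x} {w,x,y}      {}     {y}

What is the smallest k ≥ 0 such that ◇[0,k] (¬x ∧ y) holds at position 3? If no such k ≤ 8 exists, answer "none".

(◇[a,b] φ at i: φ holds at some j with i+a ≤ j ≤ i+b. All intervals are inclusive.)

Scan j = 3,4,… for (¬x ∧ y):
  j=3: fails
  j=4: fails
  j=5: fails
  j=6: fails
  j=7: fails
  j=8: fails
  j=9: fails
  j=10: fails
  j=11: holds
First hit at j=11, so smallest k = 11-3 = 8.

8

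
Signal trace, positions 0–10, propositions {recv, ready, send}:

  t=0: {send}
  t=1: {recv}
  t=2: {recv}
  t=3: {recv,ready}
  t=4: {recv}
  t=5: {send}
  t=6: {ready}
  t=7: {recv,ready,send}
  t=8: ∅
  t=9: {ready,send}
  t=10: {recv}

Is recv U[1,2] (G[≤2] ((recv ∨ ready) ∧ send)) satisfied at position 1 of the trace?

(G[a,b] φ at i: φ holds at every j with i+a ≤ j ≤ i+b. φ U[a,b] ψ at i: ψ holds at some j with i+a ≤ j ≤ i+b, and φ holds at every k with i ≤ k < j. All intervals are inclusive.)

Need some j in [2,3] with G[≤2] ((recv ∨ ready) ∧ send), and recv at every k in [1,j-1].
  j=2: G[≤2] ((recv ∨ ready) ∧ send) — fails at 2.
  j=3: G[≤2] ((recv ∨ ready) ∧ send) — fails at 3.
No j in the window works → until fails.

Does not hold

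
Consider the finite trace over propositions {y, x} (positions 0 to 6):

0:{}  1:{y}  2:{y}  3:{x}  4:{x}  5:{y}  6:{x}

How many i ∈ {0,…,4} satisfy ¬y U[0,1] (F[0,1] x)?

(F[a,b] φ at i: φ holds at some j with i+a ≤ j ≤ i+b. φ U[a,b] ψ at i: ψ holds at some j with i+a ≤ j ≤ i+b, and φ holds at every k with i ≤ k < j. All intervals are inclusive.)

3

Evaluate at each i in [0,4]:
  i=0: ✗ (no rhs in [0,1])
  i=1: ✗ (lhs fails at k=1 before rhs at j=2)
  i=2: ✓ (rhs at j=2)
  i=3: ✓ (rhs at j=3)
  i=4: ✓ (rhs at j=4)
Positions where it holds: {2, 3, 4} → 3.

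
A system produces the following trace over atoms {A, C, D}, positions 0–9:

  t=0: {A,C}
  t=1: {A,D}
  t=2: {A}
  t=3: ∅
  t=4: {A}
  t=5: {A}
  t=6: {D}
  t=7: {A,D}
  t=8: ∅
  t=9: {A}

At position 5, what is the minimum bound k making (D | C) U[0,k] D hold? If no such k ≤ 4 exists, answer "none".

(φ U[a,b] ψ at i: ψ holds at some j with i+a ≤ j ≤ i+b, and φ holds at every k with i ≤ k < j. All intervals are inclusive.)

Need earliest j ≥ 5 with D, and (D | C) at every k in [5,j-1].
  j=5: rhs fails.
  j=6: rhs holds but lhs fails at k=5.
  j=7: rhs holds but lhs fails at k=5.
  j=8: rhs fails.
  j=9: rhs fails.
No witness within the range → none.

none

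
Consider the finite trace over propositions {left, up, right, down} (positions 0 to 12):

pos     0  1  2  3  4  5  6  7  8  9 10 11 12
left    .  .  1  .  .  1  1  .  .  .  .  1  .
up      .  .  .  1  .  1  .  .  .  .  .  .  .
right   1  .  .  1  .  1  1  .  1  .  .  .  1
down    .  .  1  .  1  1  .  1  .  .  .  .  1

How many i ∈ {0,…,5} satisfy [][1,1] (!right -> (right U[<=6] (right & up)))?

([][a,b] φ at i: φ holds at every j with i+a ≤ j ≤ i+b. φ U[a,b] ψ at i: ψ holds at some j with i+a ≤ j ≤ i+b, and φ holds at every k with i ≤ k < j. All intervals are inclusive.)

Evaluate at each i in [0,5]:
  i=0: ✗ (fails at j=1)
  i=1: ✗ (fails at j=2)
  i=2: ✓ (all of [3,3])
  i=3: ✗ (fails at j=4)
  i=4: ✓ (all of [5,5])
  i=5: ✓ (all of [6,6])
Positions where it holds: {2, 4, 5} → 3.

3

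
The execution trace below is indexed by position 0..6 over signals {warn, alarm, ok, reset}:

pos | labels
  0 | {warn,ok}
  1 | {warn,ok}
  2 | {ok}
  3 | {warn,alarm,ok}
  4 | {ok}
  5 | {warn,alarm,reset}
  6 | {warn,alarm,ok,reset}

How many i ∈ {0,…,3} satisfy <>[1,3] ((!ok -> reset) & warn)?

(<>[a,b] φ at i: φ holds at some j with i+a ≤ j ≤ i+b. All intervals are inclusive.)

4

Evaluate at each i in [0,3]:
  i=0: ✓ (witness j=1)
  i=1: ✓ (witness j=3)
  i=2: ✓ (witness j=3)
  i=3: ✓ (witness j=5)
Positions where it holds: {0, 1, 2, 3} → 4.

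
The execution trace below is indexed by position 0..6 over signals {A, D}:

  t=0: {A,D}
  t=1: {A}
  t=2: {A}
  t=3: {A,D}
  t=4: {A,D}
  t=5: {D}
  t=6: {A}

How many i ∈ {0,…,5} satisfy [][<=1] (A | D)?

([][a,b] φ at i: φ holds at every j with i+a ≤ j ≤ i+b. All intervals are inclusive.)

Evaluate at each i in [0,5]:
  i=0: ✓ (all of [0,1])
  i=1: ✓ (all of [1,2])
  i=2: ✓ (all of [2,3])
  i=3: ✓ (all of [3,4])
  i=4: ✓ (all of [4,5])
  i=5: ✓ (all of [5,6])
Positions where it holds: {0, 1, 2, 3, 4, 5} → 6.

6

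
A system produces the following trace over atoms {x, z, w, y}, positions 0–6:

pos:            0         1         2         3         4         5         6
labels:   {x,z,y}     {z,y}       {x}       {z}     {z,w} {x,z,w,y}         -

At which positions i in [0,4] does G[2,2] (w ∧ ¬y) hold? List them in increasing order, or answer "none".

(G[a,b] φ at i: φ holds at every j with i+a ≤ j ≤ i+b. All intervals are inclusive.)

2

Evaluate at each i in [0,4]:
  i=0: ✗ (fails at j=2)
  i=1: ✗ (fails at j=3)
  i=2: ✓ (all of [4,4])
  i=3: ✗ (fails at j=5)
  i=4: ✗ (fails at j=6)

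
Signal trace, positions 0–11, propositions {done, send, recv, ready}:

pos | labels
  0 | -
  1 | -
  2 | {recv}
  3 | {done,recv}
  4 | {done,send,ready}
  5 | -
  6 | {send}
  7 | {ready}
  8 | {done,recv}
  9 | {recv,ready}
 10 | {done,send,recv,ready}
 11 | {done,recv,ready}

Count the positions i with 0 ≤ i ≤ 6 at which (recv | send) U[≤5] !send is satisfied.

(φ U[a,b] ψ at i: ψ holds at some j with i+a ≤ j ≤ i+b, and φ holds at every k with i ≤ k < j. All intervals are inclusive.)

Evaluate at each i in [0,6]:
  i=0: ✓ (rhs at j=0)
  i=1: ✓ (rhs at j=1)
  i=2: ✓ (rhs at j=2)
  i=3: ✓ (rhs at j=3)
  i=4: ✓ (rhs at j=5; lhs holds on [4,4])
  i=5: ✓ (rhs at j=5)
  i=6: ✓ (rhs at j=7; lhs holds on [6,6])
Positions where it holds: {0, 1, 2, 3, 4, 5, 6} → 7.

7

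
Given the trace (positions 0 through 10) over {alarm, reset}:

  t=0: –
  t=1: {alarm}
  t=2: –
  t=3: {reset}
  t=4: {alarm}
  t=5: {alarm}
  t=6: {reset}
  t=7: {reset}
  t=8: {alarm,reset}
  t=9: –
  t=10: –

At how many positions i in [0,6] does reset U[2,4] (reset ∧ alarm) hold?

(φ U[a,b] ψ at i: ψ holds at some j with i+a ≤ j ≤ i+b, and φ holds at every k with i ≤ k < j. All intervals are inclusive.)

1

Evaluate at each i in [0,6]:
  i=0: ✗ (no rhs in [2,4])
  i=1: ✗ (no rhs in [3,5])
  i=2: ✗ (no rhs in [4,6])
  i=3: ✗ (no rhs in [5,7])
  i=4: ✗ (lhs fails at k=4 before rhs at j=8)
  i=5: ✗ (lhs fails at k=5 before rhs at j=8)
  i=6: ✓ (rhs at j=8; lhs holds on [6,7])
Positions where it holds: {6} → 1.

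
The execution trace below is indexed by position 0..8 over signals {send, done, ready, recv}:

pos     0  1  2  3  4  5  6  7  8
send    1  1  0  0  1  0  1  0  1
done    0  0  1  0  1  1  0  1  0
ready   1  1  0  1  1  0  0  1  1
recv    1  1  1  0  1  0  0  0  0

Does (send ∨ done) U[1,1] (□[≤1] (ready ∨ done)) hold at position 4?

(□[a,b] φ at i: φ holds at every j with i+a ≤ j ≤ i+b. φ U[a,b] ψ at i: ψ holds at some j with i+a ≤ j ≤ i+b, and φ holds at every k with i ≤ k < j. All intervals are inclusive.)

No

Need some j in [5,5] with □[≤1] (ready ∨ done), and (send ∨ done) at every k in [4,j-1].
  j=5: □[≤1] (ready ∨ done) — fails at 6.
No j in the window works → until fails.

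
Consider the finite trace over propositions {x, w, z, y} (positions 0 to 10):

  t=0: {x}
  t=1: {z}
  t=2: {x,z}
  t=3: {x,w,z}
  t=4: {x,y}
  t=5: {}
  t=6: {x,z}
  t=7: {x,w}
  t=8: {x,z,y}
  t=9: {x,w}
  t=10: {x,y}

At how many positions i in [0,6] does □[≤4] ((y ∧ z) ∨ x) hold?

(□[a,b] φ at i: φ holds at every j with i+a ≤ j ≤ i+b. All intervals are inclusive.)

1

Evaluate at each i in [0,6]:
  i=0: ✗ (fails at j=1)
  i=1: ✗ (fails at j=1)
  i=2: ✗ (fails at j=5)
  i=3: ✗ (fails at j=5)
  i=4: ✗ (fails at j=5)
  i=5: ✗ (fails at j=5)
  i=6: ✓ (all of [6,10])
Positions where it holds: {6} → 1.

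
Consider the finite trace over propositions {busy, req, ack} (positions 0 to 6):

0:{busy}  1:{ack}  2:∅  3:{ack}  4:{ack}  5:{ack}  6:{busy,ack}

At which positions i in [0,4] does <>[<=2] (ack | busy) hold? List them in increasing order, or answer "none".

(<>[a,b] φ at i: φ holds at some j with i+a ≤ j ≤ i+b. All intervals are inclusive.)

Evaluate at each i in [0,4]:
  i=0: ✓ (witness j=0)
  i=1: ✓ (witness j=1)
  i=2: ✓ (witness j=3)
  i=3: ✓ (witness j=3)
  i=4: ✓ (witness j=4)

0, 1, 2, 3, 4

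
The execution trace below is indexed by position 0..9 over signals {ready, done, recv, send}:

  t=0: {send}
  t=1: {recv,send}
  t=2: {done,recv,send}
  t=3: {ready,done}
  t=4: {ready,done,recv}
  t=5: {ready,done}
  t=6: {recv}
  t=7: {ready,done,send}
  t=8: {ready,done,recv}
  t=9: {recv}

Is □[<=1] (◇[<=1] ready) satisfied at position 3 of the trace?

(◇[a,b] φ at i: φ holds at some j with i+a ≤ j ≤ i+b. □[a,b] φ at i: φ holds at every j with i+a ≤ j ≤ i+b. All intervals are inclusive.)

Check ◇[<=1] ready at every j in [3,4]:
  j=3: holds (witness at 3)
  j=4: holds (witness at 4)
All positions satisfy it → formula holds.

Holds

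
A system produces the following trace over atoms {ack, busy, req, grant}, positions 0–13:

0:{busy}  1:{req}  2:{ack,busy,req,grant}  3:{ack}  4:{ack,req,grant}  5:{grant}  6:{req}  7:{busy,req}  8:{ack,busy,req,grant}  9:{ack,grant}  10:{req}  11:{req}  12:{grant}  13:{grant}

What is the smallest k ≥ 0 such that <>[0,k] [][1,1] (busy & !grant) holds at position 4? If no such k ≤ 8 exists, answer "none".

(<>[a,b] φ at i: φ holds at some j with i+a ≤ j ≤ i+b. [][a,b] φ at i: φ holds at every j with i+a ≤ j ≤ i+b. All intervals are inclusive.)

2

Scan j = 4,5,… for [][1,1] (busy & !grant):
  j=4: fails
  j=5: fails
  j=6: holds
First hit at j=6, so smallest k = 6-4 = 2.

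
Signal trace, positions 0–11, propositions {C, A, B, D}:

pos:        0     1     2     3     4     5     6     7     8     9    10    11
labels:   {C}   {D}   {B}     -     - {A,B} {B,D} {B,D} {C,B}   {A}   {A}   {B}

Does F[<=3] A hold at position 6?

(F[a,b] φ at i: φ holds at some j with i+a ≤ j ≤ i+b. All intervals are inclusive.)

Check A at each j in [6,9]:
  j=6: false
  j=7: false
  j=8: false
  j=9: true
Found at j=9 → formula holds.

Yes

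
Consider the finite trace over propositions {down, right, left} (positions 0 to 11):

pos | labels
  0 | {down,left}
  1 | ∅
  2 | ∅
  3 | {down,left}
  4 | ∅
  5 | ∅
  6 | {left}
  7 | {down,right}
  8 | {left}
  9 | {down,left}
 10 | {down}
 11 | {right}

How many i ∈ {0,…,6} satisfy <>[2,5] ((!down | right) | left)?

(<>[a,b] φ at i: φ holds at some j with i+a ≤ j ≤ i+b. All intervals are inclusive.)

Evaluate at each i in [0,6]:
  i=0: ✓ (witness j=2)
  i=1: ✓ (witness j=3)
  i=2: ✓ (witness j=4)
  i=3: ✓ (witness j=5)
  i=4: ✓ (witness j=6)
  i=5: ✓ (witness j=7)
  i=6: ✓ (witness j=8)
Positions where it holds: {0, 1, 2, 3, 4, 5, 6} → 7.

7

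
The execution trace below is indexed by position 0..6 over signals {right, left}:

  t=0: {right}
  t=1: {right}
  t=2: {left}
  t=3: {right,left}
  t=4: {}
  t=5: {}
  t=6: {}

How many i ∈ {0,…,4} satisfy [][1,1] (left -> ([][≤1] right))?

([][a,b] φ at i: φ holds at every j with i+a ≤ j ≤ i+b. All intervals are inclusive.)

Evaluate at each i in [0,4]:
  i=0: ✓ (all of [1,1])
  i=1: ✗ (fails at j=2)
  i=2: ✗ (fails at j=3)
  i=3: ✓ (all of [4,4])
  i=4: ✓ (all of [5,5])
Positions where it holds: {0, 3, 4} → 3.

3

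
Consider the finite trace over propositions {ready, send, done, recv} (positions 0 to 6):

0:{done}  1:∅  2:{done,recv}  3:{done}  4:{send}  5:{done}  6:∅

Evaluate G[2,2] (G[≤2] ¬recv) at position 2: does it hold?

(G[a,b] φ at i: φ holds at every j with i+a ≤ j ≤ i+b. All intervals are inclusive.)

True

Check G[≤2] ¬recv at every j in [4,4]:
  j=4: holds on [4,6]
All positions satisfy it → formula holds.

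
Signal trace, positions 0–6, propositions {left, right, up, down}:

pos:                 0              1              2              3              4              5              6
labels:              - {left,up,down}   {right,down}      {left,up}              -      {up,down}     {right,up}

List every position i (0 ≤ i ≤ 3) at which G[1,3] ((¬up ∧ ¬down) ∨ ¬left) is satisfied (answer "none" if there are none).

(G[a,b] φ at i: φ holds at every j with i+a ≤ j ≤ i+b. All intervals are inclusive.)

Evaluate at each i in [0,3]:
  i=0: ✗ (fails at j=1)
  i=1: ✗ (fails at j=3)
  i=2: ✗ (fails at j=3)
  i=3: ✓ (all of [4,6])

3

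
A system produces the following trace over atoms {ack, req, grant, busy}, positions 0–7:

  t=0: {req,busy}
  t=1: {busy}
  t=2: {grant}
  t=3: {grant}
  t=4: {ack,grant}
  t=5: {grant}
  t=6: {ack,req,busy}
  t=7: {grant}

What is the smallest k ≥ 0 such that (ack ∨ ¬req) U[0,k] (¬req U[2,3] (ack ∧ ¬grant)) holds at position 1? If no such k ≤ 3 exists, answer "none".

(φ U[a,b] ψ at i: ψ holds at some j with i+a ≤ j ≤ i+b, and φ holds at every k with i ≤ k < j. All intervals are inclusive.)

Need earliest j ≥ 1 with (¬req U[2,3] (ack ∧ ¬grant)), and (ack ∨ ¬req) at every k in [1,j-1].
  j=1: rhs fails.
  j=2: rhs fails.
  j=3: rhs holds; lhs holds on [1,2]. k = 2.

2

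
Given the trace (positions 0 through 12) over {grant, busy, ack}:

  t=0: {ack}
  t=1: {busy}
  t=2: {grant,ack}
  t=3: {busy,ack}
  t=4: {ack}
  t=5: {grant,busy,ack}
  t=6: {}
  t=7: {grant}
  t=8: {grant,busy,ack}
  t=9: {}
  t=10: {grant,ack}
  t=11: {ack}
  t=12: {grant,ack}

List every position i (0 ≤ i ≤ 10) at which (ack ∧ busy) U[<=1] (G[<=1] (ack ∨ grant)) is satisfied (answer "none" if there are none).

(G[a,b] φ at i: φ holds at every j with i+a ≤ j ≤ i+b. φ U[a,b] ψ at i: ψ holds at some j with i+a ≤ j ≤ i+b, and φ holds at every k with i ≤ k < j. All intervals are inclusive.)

Evaluate at each i in [0,10]:
  i=0: ✗ (no rhs in [0,1])
  i=1: ✗ (lhs fails at k=1 before rhs at j=2)
  i=2: ✓ (rhs at j=2)
  i=3: ✓ (rhs at j=3)
  i=4: ✓ (rhs at j=4)
  i=5: ✗ (no rhs in [5,6])
  i=6: ✗ (lhs fails at k=6 before rhs at j=7)
  i=7: ✓ (rhs at j=7)
  i=8: ✗ (no rhs in [8,9])
  i=9: ✗ (lhs fails at k=9 before rhs at j=10)
  i=10: ✓ (rhs at j=10)

2, 3, 4, 7, 10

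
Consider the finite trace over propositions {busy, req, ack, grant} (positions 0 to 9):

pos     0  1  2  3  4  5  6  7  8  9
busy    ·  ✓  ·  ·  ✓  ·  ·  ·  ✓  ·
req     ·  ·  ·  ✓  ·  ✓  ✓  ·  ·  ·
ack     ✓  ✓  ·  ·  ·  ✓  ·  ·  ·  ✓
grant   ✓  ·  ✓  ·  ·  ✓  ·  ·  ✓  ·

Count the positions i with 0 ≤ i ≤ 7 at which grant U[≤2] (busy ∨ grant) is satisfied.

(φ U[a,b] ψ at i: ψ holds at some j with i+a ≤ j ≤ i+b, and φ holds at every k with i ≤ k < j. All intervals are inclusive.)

Evaluate at each i in [0,7]:
  i=0: ✓ (rhs at j=0)
  i=1: ✓ (rhs at j=1)
  i=2: ✓ (rhs at j=2)
  i=3: ✗ (lhs fails at k=3 before rhs at j=4)
  i=4: ✓ (rhs at j=4)
  i=5: ✓ (rhs at j=5)
  i=6: ✗ (lhs fails at k=6 before rhs at j=8)
  i=7: ✗ (lhs fails at k=7 before rhs at j=8)
Positions where it holds: {0, 1, 2, 4, 5} → 5.

5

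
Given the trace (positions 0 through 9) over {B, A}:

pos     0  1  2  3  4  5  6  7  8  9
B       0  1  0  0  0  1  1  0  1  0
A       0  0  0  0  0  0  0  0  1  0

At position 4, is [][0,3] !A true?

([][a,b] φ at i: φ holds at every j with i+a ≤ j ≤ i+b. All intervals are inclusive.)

Check !A at every j in [4,7]:
  j=4: true
  j=5: true
  j=6: true
  j=7: true
All positions satisfy it → formula holds.

Holds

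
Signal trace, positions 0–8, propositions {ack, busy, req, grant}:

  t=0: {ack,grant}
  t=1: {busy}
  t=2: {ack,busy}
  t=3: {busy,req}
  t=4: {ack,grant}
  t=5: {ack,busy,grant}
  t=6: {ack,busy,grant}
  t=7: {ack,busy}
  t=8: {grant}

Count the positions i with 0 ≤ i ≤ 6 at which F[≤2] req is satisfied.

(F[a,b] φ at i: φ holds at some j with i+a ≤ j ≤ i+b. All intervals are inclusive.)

Evaluate at each i in [0,6]:
  i=0: ✗ (none in [0,2])
  i=1: ✓ (witness j=3)
  i=2: ✓ (witness j=3)
  i=3: ✓ (witness j=3)
  i=4: ✗ (none in [4,6])
  i=5: ✗ (none in [5,7])
  i=6: ✗ (none in [6,8])
Positions where it holds: {1, 2, 3} → 3.

3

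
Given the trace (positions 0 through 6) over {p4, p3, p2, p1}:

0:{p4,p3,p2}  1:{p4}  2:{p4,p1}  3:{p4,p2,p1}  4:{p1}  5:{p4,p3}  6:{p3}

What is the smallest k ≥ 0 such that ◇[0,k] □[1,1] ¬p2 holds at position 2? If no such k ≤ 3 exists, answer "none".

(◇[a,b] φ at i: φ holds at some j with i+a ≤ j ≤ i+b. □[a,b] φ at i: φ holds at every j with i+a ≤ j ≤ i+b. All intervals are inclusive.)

Scan j = 2,3,… for □[1,1] ¬p2:
  j=2: fails
  j=3: holds
First hit at j=3, so smallest k = 3-2 = 1.

1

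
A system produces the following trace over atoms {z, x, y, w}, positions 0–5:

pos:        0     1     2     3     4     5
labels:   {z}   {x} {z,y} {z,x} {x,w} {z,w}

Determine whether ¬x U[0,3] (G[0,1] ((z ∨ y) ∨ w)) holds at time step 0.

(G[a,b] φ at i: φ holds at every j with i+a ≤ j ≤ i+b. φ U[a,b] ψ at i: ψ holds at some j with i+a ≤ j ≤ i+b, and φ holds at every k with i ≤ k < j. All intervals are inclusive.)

Need some j in [0,3] with G[0,1] ((z ∨ y) ∨ w), and ¬x at every k in [0,j-1].
  j=0: G[0,1] ((z ∨ y) ∨ w) — fails at 1.
  j=1: G[0,1] ((z ∨ y) ∨ w) — fails at 1.
  j=2: G[0,1] ((z ∨ y) ∨ w) holds, but ¬x fails at k=1 → not this j.
  j=3: G[0,1] ((z ∨ y) ∨ w) holds, but ¬x fails at k=1 → not this j.
No j in the window works → until fails.

No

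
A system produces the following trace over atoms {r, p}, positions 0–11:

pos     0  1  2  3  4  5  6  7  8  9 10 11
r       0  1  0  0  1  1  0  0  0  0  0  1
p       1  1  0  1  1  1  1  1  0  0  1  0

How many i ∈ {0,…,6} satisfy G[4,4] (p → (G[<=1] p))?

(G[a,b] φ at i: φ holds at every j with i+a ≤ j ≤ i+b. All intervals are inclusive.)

Evaluate at each i in [0,6]:
  i=0: ✓ (all of [4,4])
  i=1: ✓ (all of [5,5])
  i=2: ✓ (all of [6,6])
  i=3: ✗ (fails at j=7)
  i=4: ✓ (all of [8,8])
  i=5: ✓ (all of [9,9])
  i=6: ✗ (fails at j=10)
Positions where it holds: {0, 1, 2, 4, 5} → 5.

5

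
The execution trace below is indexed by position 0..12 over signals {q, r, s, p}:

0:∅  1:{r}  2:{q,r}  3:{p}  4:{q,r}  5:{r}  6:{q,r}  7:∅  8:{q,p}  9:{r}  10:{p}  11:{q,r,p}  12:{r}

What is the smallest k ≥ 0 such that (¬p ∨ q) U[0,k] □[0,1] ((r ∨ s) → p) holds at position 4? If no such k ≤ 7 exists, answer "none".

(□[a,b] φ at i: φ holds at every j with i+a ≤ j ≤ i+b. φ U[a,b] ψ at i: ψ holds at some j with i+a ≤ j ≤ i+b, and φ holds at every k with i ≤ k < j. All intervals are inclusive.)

3

Need earliest j ≥ 4 with □[0,1] ((r ∨ s) → p), and (¬p ∨ q) at every k in [4,j-1].
  j=4: rhs fails.
  j=5: rhs fails.
  j=6: rhs fails.
  j=7: rhs holds; lhs holds on [4,6]. k = 3.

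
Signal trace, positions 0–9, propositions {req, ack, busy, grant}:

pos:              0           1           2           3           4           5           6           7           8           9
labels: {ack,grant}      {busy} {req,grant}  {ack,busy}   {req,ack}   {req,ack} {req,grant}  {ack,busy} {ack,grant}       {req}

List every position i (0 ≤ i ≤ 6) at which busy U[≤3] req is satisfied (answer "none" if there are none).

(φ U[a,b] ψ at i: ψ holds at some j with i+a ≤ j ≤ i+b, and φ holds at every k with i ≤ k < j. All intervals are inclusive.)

1, 2, 3, 4, 5, 6

Evaluate at each i in [0,6]:
  i=0: ✗ (lhs fails at k=0 before rhs at j=2)
  i=1: ✓ (rhs at j=2; lhs holds on [1,1])
  i=2: ✓ (rhs at j=2)
  i=3: ✓ (rhs at j=4; lhs holds on [3,3])
  i=4: ✓ (rhs at j=4)
  i=5: ✓ (rhs at j=5)
  i=6: ✓ (rhs at j=6)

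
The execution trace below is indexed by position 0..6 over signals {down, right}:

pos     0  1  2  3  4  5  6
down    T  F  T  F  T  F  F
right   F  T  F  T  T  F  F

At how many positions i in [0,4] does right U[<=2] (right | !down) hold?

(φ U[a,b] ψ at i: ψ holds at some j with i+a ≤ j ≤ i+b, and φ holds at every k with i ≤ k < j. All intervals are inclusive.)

Evaluate at each i in [0,4]:
  i=0: ✗ (lhs fails at k=0 before rhs at j=1)
  i=1: ✓ (rhs at j=1)
  i=2: ✗ (lhs fails at k=2 before rhs at j=3)
  i=3: ✓ (rhs at j=3)
  i=4: ✓ (rhs at j=4)
Positions where it holds: {1, 3, 4} → 3.

3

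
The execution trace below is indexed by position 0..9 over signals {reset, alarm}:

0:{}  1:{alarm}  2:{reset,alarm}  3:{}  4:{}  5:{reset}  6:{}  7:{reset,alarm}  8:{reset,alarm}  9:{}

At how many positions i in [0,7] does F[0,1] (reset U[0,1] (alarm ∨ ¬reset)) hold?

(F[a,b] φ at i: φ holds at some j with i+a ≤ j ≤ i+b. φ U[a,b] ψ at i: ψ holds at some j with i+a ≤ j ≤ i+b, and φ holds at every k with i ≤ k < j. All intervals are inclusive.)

8

Evaluate at each i in [0,7]:
  i=0: ✓ (witness j=0)
  i=1: ✓ (witness j=1)
  i=2: ✓ (witness j=2)
  i=3: ✓ (witness j=3)
  i=4: ✓ (witness j=4)
  i=5: ✓ (witness j=5)
  i=6: ✓ (witness j=6)
  i=7: ✓ (witness j=7)
Positions where it holds: {0, 1, 2, 3, 4, 5, 6, 7} → 8.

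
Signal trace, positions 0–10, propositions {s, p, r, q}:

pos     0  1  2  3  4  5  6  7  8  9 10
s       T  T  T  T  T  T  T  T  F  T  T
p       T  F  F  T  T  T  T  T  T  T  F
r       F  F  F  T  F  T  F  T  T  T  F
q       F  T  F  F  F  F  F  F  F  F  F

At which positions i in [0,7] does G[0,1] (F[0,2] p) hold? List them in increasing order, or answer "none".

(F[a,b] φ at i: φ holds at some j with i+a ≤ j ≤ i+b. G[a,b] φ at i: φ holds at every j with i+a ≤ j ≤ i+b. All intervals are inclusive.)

0, 1, 2, 3, 4, 5, 6, 7

Evaluate at each i in [0,7]:
  i=0: ✓ (all of [0,1])
  i=1: ✓ (all of [1,2])
  i=2: ✓ (all of [2,3])
  i=3: ✓ (all of [3,4])
  i=4: ✓ (all of [4,5])
  i=5: ✓ (all of [5,6])
  i=6: ✓ (all of [6,7])
  i=7: ✓ (all of [7,8])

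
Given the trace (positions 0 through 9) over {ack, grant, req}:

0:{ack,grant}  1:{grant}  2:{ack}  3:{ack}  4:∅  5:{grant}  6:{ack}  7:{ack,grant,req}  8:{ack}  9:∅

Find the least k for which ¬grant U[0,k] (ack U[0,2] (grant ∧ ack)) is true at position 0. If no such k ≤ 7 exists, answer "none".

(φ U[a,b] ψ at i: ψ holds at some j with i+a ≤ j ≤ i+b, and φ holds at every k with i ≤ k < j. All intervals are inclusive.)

0

Need earliest j ≥ 0 with (ack U[0,2] (grant ∧ ack)), and ¬grant at every k in [0,j-1].
  j=0: rhs holds (empty prefix). k = 0.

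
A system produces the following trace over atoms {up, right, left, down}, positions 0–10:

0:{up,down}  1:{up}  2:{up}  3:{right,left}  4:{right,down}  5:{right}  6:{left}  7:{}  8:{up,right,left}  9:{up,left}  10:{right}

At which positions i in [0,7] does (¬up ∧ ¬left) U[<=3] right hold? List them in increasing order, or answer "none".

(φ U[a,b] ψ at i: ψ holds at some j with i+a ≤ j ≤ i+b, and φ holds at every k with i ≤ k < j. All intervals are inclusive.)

3, 4, 5, 7

Evaluate at each i in [0,7]:
  i=0: ✗ (lhs fails at k=0 before rhs at j=3)
  i=1: ✗ (lhs fails at k=1 before rhs at j=3)
  i=2: ✗ (lhs fails at k=2 before rhs at j=3)
  i=3: ✓ (rhs at j=3)
  i=4: ✓ (rhs at j=4)
  i=5: ✓ (rhs at j=5)
  i=6: ✗ (lhs fails at k=6 before rhs at j=8)
  i=7: ✓ (rhs at j=8; lhs holds on [7,7])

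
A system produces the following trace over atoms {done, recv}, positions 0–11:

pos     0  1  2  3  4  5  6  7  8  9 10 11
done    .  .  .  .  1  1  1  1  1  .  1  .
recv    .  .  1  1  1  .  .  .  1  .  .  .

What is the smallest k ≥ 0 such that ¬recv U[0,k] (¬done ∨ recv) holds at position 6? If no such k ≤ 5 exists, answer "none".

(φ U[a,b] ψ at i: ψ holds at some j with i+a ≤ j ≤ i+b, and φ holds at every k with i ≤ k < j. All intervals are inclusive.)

2

Need earliest j ≥ 6 with (¬done ∨ recv), and ¬recv at every k in [6,j-1].
  j=6: rhs fails.
  j=7: rhs fails.
  j=8: rhs holds; lhs holds on [6,7]. k = 2.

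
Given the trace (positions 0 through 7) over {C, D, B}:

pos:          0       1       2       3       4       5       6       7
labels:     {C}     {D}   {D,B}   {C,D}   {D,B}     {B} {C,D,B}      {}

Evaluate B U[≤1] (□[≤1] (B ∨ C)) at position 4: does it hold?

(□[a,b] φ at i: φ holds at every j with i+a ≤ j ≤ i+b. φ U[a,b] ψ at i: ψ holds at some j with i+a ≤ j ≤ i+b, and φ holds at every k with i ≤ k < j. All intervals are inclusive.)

True

Need some j in [4,5] with □[≤1] (B ∨ C), and B at every k in [4,j-1].
  j=4: □[≤1] (B ∨ C) holds; no prefix to check → satisfied.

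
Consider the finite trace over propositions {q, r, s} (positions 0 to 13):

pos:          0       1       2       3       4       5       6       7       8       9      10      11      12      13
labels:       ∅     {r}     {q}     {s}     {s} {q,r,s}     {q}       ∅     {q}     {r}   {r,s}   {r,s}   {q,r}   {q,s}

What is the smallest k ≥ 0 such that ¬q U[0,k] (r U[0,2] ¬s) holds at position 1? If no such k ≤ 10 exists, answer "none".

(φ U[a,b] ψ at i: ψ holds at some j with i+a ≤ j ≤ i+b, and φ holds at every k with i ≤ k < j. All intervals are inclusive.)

Need earliest j ≥ 1 with (r U[0,2] ¬s), and ¬q at every k in [1,j-1].
  j=1: rhs holds (empty prefix). k = 0.

0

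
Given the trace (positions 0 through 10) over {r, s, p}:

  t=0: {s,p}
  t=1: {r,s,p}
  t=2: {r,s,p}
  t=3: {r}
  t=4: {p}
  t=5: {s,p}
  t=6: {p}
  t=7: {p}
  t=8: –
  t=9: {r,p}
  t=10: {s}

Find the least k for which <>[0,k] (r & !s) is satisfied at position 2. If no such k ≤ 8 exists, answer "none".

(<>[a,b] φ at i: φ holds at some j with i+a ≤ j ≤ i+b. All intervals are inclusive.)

1

Scan j = 2,3,… for (r & !s):
  j=2: fails
  j=3: holds
First hit at j=3, so smallest k = 3-2 = 1.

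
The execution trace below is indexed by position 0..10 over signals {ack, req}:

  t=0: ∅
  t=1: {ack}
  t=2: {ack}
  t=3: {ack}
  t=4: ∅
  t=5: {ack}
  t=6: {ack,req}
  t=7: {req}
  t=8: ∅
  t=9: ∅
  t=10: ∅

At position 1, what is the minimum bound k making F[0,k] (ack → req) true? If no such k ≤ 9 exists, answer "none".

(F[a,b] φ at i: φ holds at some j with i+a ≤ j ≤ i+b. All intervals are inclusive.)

3

Scan j = 1,2,… for (ack → req):
  j=1: fails
  j=2: fails
  j=3: fails
  j=4: holds
First hit at j=4, so smallest k = 4-1 = 3.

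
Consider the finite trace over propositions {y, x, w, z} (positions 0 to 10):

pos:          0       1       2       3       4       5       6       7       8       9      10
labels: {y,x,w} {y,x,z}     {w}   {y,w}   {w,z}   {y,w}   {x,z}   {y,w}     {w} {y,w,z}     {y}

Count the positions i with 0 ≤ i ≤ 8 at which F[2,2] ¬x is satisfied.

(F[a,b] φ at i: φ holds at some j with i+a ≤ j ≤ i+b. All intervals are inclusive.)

Evaluate at each i in [0,8]:
  i=0: ✓ (witness j=2)
  i=1: ✓ (witness j=3)
  i=2: ✓ (witness j=4)
  i=3: ✓ (witness j=5)
  i=4: ✗ (none in [6,6])
  i=5: ✓ (witness j=7)
  i=6: ✓ (witness j=8)
  i=7: ✓ (witness j=9)
  i=8: ✓ (witness j=10)
Positions where it holds: {0, 1, 2, 3, 5, 6, 7, 8} → 8.

8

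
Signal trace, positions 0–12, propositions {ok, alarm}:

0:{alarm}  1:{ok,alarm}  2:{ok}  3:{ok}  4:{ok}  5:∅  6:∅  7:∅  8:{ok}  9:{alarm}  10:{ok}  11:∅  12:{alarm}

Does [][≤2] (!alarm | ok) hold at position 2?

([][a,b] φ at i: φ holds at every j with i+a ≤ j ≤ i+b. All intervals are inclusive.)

Check (!alarm | ok) at every j in [2,4]:
  j=2: true
  j=3: true
  j=4: true
All positions satisfy it → formula holds.

Holds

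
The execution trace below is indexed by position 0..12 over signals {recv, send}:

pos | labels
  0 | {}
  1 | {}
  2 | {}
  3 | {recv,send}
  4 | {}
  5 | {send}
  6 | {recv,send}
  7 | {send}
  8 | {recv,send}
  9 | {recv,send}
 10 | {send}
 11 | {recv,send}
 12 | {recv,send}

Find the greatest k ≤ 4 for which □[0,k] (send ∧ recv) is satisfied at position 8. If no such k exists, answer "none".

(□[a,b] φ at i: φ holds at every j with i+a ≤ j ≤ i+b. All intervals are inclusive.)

1

(send ∧ recv) must hold from j=8 onward; find where it first fails.
  j=8: holds
  j=9: holds
  j=10: fails
Holds on [8,9], so largest k = 1.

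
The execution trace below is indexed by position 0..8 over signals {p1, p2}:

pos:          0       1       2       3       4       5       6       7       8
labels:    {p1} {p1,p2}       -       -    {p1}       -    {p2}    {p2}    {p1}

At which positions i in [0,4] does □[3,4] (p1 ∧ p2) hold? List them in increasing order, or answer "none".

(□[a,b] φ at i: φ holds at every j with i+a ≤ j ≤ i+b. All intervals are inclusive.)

Evaluate at each i in [0,4]:
  i=0: ✗ (fails at j=3)
  i=1: ✗ (fails at j=4)
  i=2: ✗ (fails at j=5)
  i=3: ✗ (fails at j=6)
  i=4: ✗ (fails at j=7)

none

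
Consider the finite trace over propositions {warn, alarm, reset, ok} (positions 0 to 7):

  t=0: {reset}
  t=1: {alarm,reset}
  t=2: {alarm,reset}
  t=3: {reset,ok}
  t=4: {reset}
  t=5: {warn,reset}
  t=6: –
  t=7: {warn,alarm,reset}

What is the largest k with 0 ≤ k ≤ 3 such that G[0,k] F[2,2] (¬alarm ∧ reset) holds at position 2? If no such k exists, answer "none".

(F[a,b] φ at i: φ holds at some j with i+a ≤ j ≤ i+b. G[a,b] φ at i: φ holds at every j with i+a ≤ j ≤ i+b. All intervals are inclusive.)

F[2,2] (¬alarm ∧ reset) must hold from j=2 onward; find where it first fails.
  j=2: holds
  j=3: holds
  j=4: fails
Holds on [2,3], so largest k = 1.

1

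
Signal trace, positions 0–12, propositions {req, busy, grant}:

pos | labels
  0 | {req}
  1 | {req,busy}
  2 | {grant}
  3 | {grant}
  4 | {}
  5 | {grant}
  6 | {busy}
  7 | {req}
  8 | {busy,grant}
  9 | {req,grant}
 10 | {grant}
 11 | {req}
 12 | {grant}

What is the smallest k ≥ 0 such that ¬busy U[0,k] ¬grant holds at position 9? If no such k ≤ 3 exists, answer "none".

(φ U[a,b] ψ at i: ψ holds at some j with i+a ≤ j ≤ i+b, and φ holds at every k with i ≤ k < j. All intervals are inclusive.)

2

Need earliest j ≥ 9 with ¬grant, and ¬busy at every k in [9,j-1].
  j=9: rhs fails.
  j=10: rhs fails.
  j=11: rhs holds; lhs holds on [9,10]. k = 2.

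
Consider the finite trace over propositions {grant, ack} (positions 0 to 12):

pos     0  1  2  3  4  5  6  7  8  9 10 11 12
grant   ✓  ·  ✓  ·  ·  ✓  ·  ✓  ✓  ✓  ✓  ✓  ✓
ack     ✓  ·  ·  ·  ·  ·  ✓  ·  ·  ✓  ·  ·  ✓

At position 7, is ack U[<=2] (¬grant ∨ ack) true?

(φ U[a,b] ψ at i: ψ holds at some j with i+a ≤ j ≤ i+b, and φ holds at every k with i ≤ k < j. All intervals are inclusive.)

No

Need some j in [7,9] with (¬grant ∨ ack), and ack at every k in [7,j-1].
  j=7: (¬grant ∨ ack) false.
  j=8: (¬grant ∨ ack) false.
  j=9: (¬grant ∨ ack) holds, but ack fails at k=7 → not this j.
No j in the window works → until fails.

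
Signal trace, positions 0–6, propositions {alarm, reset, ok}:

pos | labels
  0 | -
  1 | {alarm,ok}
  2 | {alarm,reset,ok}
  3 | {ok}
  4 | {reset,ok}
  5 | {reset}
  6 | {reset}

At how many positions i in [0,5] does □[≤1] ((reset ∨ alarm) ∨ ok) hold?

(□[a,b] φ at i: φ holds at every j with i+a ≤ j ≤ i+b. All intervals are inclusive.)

Evaluate at each i in [0,5]:
  i=0: ✗ (fails at j=0)
  i=1: ✓ (all of [1,2])
  i=2: ✓ (all of [2,3])
  i=3: ✓ (all of [3,4])
  i=4: ✓ (all of [4,5])
  i=5: ✓ (all of [5,6])
Positions where it holds: {1, 2, 3, 4, 5} → 5.

5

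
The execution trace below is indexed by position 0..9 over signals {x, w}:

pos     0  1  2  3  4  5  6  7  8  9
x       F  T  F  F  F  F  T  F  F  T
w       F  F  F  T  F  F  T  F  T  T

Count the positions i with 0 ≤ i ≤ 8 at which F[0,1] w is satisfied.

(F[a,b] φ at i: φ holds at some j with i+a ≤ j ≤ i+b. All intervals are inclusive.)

Evaluate at each i in [0,8]:
  i=0: ✗ (none in [0,1])
  i=1: ✗ (none in [1,2])
  i=2: ✓ (witness j=3)
  i=3: ✓ (witness j=3)
  i=4: ✗ (none in [4,5])
  i=5: ✓ (witness j=6)
  i=6: ✓ (witness j=6)
  i=7: ✓ (witness j=8)
  i=8: ✓ (witness j=8)
Positions where it holds: {2, 3, 5, 6, 7, 8} → 6.

6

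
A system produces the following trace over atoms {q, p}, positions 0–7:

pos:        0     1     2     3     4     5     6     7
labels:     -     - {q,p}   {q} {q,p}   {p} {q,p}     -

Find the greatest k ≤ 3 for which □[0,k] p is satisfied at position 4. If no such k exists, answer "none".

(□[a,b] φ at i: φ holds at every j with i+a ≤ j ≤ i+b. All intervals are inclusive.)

p must hold from j=4 onward; find where it first fails.
  j=4: holds
  j=5: holds
  j=6: holds
  j=7: fails
Holds on [4,6], so largest k = 2.

2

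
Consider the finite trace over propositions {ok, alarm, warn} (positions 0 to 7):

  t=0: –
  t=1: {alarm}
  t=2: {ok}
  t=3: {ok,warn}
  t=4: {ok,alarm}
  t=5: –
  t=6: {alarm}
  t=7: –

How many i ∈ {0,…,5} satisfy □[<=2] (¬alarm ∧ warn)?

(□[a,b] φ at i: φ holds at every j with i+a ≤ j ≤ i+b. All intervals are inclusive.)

Evaluate at each i in [0,5]:
  i=0: ✗ (fails at j=0)
  i=1: ✗ (fails at j=1)
  i=2: ✗ (fails at j=2)
  i=3: ✗ (fails at j=4)
  i=4: ✗ (fails at j=4)
  i=5: ✗ (fails at j=5)
Positions where it holds: {} → 0.

0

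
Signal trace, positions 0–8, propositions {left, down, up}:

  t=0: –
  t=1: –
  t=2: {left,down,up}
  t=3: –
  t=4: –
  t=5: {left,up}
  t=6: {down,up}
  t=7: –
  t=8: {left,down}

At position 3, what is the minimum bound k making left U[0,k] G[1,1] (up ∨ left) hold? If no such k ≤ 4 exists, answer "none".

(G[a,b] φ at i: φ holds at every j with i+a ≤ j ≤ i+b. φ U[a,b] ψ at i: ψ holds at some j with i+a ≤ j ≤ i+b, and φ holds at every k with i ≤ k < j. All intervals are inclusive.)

none

Need earliest j ≥ 3 with G[1,1] (up ∨ left), and left at every k in [3,j-1].
  j=3: rhs fails.
  j=4: rhs holds but lhs fails at k=3.
  j=5: rhs holds but lhs fails at k=3.
  j=6: rhs fails.
  j=7: rhs holds but lhs fails at k=3.
No witness within the range → none.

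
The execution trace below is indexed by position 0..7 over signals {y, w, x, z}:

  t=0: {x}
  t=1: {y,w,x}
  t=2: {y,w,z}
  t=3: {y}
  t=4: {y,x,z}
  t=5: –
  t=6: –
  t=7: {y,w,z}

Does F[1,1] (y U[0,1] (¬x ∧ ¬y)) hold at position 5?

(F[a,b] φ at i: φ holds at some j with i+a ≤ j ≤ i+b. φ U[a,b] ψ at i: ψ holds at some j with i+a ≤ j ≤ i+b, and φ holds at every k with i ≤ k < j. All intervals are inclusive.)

Holds

Check (y U[0,1] (¬x ∧ ¬y)) at each j in [6,6]:
  j=6: holds
Found at j=6 → formula holds.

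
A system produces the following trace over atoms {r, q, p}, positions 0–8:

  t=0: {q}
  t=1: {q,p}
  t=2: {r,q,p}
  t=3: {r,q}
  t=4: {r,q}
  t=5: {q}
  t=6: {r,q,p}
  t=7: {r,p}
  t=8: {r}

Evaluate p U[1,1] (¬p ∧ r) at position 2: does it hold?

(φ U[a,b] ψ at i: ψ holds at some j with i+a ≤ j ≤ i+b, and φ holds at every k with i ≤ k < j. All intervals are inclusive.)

Holds

Need some j in [3,3] with (¬p ∧ r), and p at every k in [2,j-1].
  j=3: (¬p ∧ r) holds; p holds at every k in [2,2] → satisfied.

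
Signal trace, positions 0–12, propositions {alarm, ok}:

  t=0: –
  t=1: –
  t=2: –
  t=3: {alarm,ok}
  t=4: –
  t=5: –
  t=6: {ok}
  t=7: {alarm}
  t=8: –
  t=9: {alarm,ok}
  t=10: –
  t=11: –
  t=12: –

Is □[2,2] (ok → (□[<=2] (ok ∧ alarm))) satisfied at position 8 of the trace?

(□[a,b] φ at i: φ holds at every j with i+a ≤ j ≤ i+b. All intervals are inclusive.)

Check (ok → (□[<=2] (ok ∧ alarm))) at every j in [10,10]:
  j=10: antecedent false → ✓
All positions satisfy it → formula holds.

Yes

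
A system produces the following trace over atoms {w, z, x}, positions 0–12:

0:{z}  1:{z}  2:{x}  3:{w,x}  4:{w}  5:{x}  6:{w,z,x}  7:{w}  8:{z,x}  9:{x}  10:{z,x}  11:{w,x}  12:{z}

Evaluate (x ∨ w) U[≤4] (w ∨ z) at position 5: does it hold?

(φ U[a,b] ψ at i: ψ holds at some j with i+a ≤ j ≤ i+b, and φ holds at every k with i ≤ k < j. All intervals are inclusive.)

True

Need some j in [5,9] with (w ∨ z), and (x ∨ w) at every k in [5,j-1].
  j=5: (w ∨ z) false.
  j=6: (w ∨ z) holds; (x ∨ w) holds at every k in [5,5] → satisfied.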